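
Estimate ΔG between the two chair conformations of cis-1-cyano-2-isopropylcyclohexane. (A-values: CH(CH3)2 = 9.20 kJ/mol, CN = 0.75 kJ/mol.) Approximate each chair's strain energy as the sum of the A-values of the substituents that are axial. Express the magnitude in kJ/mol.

8.45 kJ/mol

C1 and C2 have opposite parity, so for the cis isomer the two substituents are one axial and one equatorial in each chair.
Chair I (isopropyl axial, cyano equatorial): E = 9.20 kJ/mol.
Chair II (isopropyl equatorial, cyano axial): E = 0.75 kJ/mol.
ΔE = 9.20 − 0.75 = 8.45 kJ/mol; chair II is more stable.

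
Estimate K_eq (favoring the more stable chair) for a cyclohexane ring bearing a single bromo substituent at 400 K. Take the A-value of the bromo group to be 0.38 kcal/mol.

One chair has the bromo group axial (E = 0.38 kcal/mol) and the other has it equatorial (E = 0).
ΔG = 0.38 kcal/mol between the two chairs.
K = exp(ΔG/RT) with R = 1.987×10⁻³ kcal mol⁻¹ K⁻¹ and T = 400 K gives K ≈ 1.61.

K ≈ 1.61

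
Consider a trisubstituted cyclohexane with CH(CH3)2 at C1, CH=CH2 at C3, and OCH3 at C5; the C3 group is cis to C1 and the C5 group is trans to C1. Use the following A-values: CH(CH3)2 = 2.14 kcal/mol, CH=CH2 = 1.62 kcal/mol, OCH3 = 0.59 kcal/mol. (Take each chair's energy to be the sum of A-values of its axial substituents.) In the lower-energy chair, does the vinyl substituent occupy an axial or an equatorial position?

equatorial

Chair I (isopropyl axial, vinyl axial, methoxy equatorial): E = 3.76 kcal/mol.
Chair II (isopropyl equatorial, vinyl equatorial, methoxy axial): E = 0.59 kcal/mol.
Chair II is the more stable (lower-energy) conformer, and in that chair the vinyl group is equatorial.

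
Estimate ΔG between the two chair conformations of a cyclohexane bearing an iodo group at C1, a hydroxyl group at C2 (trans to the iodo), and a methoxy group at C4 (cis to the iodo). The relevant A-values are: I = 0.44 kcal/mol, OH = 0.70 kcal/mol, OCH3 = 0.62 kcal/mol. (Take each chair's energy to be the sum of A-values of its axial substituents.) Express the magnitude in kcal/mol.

0.52 kcal/mol

Chair I (iodo axial, hydroxyl axial, methoxy equatorial): E = 1.14 kcal/mol.
Chair II (iodo equatorial, hydroxyl equatorial, methoxy axial): E = 0.62 kcal/mol.
ΔE = 1.14 − 0.62 = 0.52 kcal/mol; chair II is more stable.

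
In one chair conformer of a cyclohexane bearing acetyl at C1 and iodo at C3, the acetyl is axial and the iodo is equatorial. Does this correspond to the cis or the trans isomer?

trans

C1 and C3 have the same parity, so their axial bonds point in the same direction.
With same-parity carbons, two substituents on the same face are both axial or both equatorial; opposite faces give one of each.
Here the groups are axial/equatorial → opposite face → trans.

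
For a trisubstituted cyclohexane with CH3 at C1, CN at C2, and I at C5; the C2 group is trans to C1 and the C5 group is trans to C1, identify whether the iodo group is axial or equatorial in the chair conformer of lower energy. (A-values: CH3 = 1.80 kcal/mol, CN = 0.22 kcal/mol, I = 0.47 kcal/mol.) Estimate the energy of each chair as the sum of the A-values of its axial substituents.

Chair I (methyl axial, cyano axial, iodo equatorial): E = 2.02 kcal/mol.
Chair II (methyl equatorial, cyano equatorial, iodo axial): E = 0.47 kcal/mol.
Chair II is the more stable (lower-energy) conformer, and in that chair the iodo group is axial.

axial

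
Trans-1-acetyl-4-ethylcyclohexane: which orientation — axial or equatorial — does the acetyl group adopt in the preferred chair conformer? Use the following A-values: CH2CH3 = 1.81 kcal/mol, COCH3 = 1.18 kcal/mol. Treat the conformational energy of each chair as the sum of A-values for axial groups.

equatorial

C1 and C4 have opposite parity, so for the trans isomer the two substituents are e,e in one chair and a,a in the other.
Chair I (ethyl axial, acetyl axial): E = 2.99 kcal/mol.
Chair II (ethyl equatorial, acetyl equatorial): E = 0.00 kcal/mol.
Chair II is the more stable (lower-energy) conformer, and in that chair the acetyl group is equatorial.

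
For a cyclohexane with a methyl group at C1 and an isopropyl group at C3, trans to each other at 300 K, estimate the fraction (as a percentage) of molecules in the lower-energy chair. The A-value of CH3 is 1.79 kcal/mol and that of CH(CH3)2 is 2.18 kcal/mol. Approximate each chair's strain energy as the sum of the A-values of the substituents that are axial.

65.8%

C1 and C3 have the same parity, so for the trans isomer the two substituents are one axial and one equatorial in each chair.
Chair I (methyl axial, isopropyl equatorial): E = 1.79 kcal/mol; chair II (methyl equatorial, isopropyl axial): E = 2.18 kcal/mol.
ΔG = 0.39 kcal/mol between the two chairs.
K = exp(ΔG/RT) with R = 1.987×10⁻³ kcal mol⁻¹ K⁻¹ and T = 300 K gives K ≈ 1.92.
Fraction in the lower-energy chair = K/(K+1) = 65.8%.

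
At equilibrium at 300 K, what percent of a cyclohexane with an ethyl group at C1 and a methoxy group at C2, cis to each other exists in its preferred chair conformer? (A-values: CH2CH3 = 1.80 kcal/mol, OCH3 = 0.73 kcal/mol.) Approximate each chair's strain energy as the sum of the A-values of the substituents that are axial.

C1 and C2 have opposite parity, so for the cis isomer the two substituents are one axial and one equatorial in each chair.
Chair I (ethyl axial, methoxy equatorial): E = 1.80 kcal/mol; chair II (ethyl equatorial, methoxy axial): E = 0.73 kcal/mol.
ΔG = 1.07 kcal/mol between the two chairs.
K = exp(ΔG/RT) with R = 1.987×10⁻³ kcal mol⁻¹ K⁻¹ and T = 300 K gives K ≈ 6.02.
Fraction in the lower-energy chair = K/(K+1) = 85.8%.

85.8%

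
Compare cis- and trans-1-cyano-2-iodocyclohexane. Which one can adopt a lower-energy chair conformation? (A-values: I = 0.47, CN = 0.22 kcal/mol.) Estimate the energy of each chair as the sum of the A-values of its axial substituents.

trans

At 1,2 positions (parity opposite): cis → (a,e or e,a); trans → (e,e or a,a).
Best chair for cis: E = 0.22 kcal/mol; best chair for trans: E = 0.00 kcal/mol.
The trans isomer is lower by 0.22 kcal/mol.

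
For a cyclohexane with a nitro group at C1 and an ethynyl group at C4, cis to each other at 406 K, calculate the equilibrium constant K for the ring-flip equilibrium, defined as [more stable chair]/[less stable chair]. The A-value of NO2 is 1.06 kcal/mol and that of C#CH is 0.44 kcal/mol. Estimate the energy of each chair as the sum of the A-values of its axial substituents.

K ≈ 2.16

C1 and C4 have opposite parity, so for the cis isomer the two substituents are one axial and one equatorial in each chair.
Chair I (nitro axial, ethynyl equatorial): E = 1.06 kcal/mol; chair II (nitro equatorial, ethynyl axial): E = 0.44 kcal/mol.
ΔG = 0.62 kcal/mol between the two chairs.
K = exp(ΔG/RT) with R = 1.987×10⁻³ kcal mol⁻¹ K⁻¹ and T = 406 K gives K ≈ 2.16.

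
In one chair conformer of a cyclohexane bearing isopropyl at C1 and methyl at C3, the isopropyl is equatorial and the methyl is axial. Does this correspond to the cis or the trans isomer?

trans

C1 and C3 have the same parity, so their axial bonds point in the same direction.
With same-parity carbons, two substituents on the same face are both axial or both equatorial; opposite faces give one of each.
Here the groups are equatorial/axial → opposite face → trans.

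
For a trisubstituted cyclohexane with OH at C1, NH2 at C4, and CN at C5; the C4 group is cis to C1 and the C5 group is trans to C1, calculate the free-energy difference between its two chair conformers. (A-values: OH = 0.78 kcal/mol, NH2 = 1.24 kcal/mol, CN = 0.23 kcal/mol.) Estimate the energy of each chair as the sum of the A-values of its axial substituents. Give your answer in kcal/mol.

Chair I (hydroxyl axial, amino equatorial, cyano equatorial): E = 0.78 kcal/mol.
Chair II (hydroxyl equatorial, amino axial, cyano axial): E = 1.47 kcal/mol.
ΔE = 1.47 − 0.78 = 0.69 kcal/mol; chair I is more stable.

0.69 kcal/mol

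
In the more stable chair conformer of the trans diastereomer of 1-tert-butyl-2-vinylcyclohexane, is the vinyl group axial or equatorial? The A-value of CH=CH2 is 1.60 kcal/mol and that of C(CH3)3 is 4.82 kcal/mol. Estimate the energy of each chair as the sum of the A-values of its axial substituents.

equatorial

C1 and C2 have opposite parity, so for the trans isomer the two substituents are e,e in one chair and a,a in the other.
Chair I (vinyl axial, tert-butyl axial): E = 6.42 kcal/mol.
Chair II (vinyl equatorial, tert-butyl equatorial): E = 0.00 kcal/mol.
Chair II is the more stable (lower-energy) conformer, and in that chair the vinyl group is equatorial.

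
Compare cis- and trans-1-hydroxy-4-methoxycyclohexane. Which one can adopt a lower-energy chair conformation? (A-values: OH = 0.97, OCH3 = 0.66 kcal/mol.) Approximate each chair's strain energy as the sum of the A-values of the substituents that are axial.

trans

At 1,4 positions (parity opposite): cis → (a,e or e,a); trans → (e,e or a,a).
Best chair for cis: E = 0.66 kcal/mol; best chair for trans: E = 0.00 kcal/mol.
The trans isomer is lower by 0.66 kcal/mol.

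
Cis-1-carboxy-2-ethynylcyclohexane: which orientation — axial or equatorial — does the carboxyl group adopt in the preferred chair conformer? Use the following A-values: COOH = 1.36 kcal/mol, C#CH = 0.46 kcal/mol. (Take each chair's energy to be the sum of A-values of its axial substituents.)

equatorial

C1 and C2 have opposite parity, so for the cis isomer the two substituents are one axial and one equatorial in each chair.
Chair I (carboxyl axial, ethynyl equatorial): E = 1.36 kcal/mol.
Chair II (carboxyl equatorial, ethynyl axial): E = 0.46 kcal/mol.
Chair II is the more stable (lower-energy) conformer, and in that chair the carboxyl group is equatorial.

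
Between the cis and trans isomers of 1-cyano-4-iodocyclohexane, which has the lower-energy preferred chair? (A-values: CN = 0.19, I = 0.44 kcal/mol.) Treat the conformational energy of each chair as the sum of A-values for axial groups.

At 1,4 positions (parity opposite): cis → (a,e or e,a); trans → (e,e or a,a).
Best chair for cis: E = 0.19 kcal/mol; best chair for trans: E = 0.00 kcal/mol.
The trans isomer is lower by 0.19 kcal/mol.

trans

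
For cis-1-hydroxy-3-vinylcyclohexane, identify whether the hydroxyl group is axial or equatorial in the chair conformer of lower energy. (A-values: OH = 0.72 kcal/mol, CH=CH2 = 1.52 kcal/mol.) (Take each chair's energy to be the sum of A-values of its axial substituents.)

equatorial

C1 and C3 have the same parity, so for the cis isomer the two substituents are e,e in one chair and a,a in the other.
Chair I (hydroxyl axial, vinyl axial): E = 2.24 kcal/mol.
Chair II (hydroxyl equatorial, vinyl equatorial): E = 0.00 kcal/mol.
Chair II is the more stable (lower-energy) conformer, and in that chair the hydroxyl group is equatorial.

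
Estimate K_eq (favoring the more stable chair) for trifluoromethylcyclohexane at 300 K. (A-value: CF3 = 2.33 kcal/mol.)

One chair has the trifluoromethyl group axial (E = 2.33 kcal/mol) and the other has it equatorial (E = 0).
ΔG = 2.33 kcal/mol between the two chairs.
K = exp(ΔG/RT) with R = 1.987×10⁻³ kcal mol⁻¹ K⁻¹ and T = 300 K gives K ≈ 49.8.

K ≈ 49.8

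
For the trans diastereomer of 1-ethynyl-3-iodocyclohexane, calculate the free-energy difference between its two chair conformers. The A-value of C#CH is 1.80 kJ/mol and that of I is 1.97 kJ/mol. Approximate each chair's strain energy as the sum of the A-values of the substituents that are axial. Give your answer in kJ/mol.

0.17 kJ/mol

C1 and C3 have the same parity, so for the trans isomer the two substituents are one axial and one equatorial in each chair.
Chair I (ethynyl axial, iodo equatorial): E = 1.80 kJ/mol.
Chair II (ethynyl equatorial, iodo axial): E = 1.97 kJ/mol.
ΔE = 1.97 − 1.80 = 0.17 kJ/mol; chair I is more stable.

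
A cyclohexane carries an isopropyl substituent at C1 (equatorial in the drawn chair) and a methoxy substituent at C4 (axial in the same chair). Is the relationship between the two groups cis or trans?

C1 and C4 have opposite parity, so their axial bonds point in opposite directions.
With opposite-parity carbons, two substituents on the same face are one axial and one equatorial; opposite faces give both axial or both equatorial.
Here the groups are equatorial/axial → same face → cis.

cis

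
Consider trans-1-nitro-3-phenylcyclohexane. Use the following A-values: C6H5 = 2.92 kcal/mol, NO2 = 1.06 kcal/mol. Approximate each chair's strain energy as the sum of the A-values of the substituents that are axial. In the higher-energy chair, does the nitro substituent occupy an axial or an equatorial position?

equatorial

C1 and C3 have the same parity, so for the trans isomer the two substituents are one axial and one equatorial in each chair.
Chair I (phenyl axial, nitro equatorial): E = 2.92 kcal/mol.
Chair II (phenyl equatorial, nitro axial): E = 1.06 kcal/mol.
Chair I is the less stable (higher-energy) conformer, and in that chair the nitro group is equatorial.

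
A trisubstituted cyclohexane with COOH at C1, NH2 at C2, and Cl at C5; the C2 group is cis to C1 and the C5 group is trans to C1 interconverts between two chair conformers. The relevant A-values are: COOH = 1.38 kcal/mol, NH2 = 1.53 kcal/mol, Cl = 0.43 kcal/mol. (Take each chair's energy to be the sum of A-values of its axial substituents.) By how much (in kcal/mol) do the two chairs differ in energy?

Chair I (carboxyl axial, amino equatorial, chloro equatorial): E = 1.38 kcal/mol.
Chair II (carboxyl equatorial, amino axial, chloro axial): E = 1.96 kcal/mol.
ΔE = 1.96 − 1.38 = 0.58 kcal/mol; chair I is more stable.

0.58 kcal/mol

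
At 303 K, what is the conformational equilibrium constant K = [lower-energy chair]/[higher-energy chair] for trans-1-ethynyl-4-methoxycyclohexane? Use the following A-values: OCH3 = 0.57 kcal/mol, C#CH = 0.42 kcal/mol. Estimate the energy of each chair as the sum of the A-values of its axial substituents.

K ≈ 5.18

C1 and C4 have opposite parity, so for the trans isomer the two substituents are e,e in one chair and a,a in the other.
Chair I (methoxy axial, ethynyl axial): E = 0.99 kcal/mol; chair II (methoxy equatorial, ethynyl equatorial): E = 0.00 kcal/mol.
ΔG = 0.99 kcal/mol between the two chairs.
K = exp(ΔG/RT) with R = 1.987×10⁻³ kcal mol⁻¹ K⁻¹ and T = 303 K gives K ≈ 5.18.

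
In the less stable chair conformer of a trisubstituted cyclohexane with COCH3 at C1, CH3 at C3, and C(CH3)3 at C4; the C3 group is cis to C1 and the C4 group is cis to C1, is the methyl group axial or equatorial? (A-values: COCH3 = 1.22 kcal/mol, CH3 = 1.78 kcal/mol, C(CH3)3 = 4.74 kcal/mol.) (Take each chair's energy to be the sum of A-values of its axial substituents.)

Chair I (acetyl axial, methyl axial, tert-butyl equatorial): E = 3.00 kcal/mol.
Chair II (acetyl equatorial, methyl equatorial, tert-butyl axial): E = 4.74 kcal/mol.
Chair II is the less stable (higher-energy) conformer, and in that chair the methyl group is equatorial.

equatorial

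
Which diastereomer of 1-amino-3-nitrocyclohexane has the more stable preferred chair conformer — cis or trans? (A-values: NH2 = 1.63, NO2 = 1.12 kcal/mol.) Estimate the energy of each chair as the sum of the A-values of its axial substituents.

At 1,3 positions (parity same): cis → (e,e or a,a); trans → (a,e or e,a).
Best chair for cis: E = 0.00 kcal/mol; best chair for trans: E = 1.12 kcal/mol.
The cis isomer is lower by 1.12 kcal/mol.

cis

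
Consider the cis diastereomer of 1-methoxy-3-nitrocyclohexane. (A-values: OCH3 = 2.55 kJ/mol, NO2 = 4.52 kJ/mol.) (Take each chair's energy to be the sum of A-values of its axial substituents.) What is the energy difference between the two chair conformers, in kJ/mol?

7.07 kJ/mol

C1 and C3 have the same parity, so for the cis isomer the two substituents are e,e in one chair and a,a in the other.
Chair I (methoxy axial, nitro axial): E = 7.07 kJ/mol.
Chair II (methoxy equatorial, nitro equatorial): E = 0.00 kJ/mol.
ΔE = 7.07 − 0.00 = 7.07 kJ/mol; chair II is more stable.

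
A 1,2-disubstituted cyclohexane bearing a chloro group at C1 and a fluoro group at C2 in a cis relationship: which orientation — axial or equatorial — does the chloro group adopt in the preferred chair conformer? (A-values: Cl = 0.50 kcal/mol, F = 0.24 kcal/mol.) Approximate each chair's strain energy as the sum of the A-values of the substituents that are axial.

equatorial

C1 and C2 have opposite parity, so for the cis isomer the two substituents are one axial and one equatorial in each chair.
Chair I (chloro axial, fluoro equatorial): E = 0.50 kcal/mol.
Chair II (chloro equatorial, fluoro axial): E = 0.24 kcal/mol.
Chair II is the more stable (lower-energy) conformer, and in that chair the chloro group is equatorial.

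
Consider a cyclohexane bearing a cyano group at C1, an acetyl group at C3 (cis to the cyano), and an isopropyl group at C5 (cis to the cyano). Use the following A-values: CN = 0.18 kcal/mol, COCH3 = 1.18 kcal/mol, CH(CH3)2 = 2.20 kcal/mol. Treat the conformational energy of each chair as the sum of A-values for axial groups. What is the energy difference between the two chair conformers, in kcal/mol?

3.56 kcal/mol

Chair I (cyano axial, acetyl axial, isopropyl axial): E = 3.56 kcal/mol.
Chair II (cyano equatorial, acetyl equatorial, isopropyl equatorial): E = 0.00 kcal/mol.
ΔE = 3.56 − 0.00 = 3.56 kcal/mol; chair II is more stable.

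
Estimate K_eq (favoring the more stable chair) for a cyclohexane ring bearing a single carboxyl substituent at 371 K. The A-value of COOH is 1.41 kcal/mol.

K ≈ 6.77

One chair has the carboxyl group axial (E = 1.41 kcal/mol) and the other has it equatorial (E = 0).
ΔG = 1.41 kcal/mol between the two chairs.
K = exp(ΔG/RT) with R = 1.987×10⁻³ kcal mol⁻¹ K⁻¹ and T = 371 K gives K ≈ 6.77.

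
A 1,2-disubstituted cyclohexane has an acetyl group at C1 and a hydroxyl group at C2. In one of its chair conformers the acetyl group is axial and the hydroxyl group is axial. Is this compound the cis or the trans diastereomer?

trans

C1 and C2 have opposite parity, so their axial bonds point in opposite directions.
With opposite-parity carbons, two substituents on the same face are one axial and one equatorial; opposite faces give both axial or both equatorial.
Here the groups are axial/axial → opposite face → trans.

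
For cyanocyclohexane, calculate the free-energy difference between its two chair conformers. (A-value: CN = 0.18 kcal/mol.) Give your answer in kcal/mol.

A monosubstituted cyclohexane has one chair with the cyano group axial (E = A = 0.18 kcal/mol) and one with it equatorial (E = 0).
ΔE = 0.18 − 0 = 0.18 kcal/mol.

0.18 kcal/mol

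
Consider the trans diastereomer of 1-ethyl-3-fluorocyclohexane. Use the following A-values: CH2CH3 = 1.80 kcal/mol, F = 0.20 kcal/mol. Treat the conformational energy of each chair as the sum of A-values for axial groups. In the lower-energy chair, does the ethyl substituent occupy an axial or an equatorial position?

C1 and C3 have the same parity, so for the trans isomer the two substituents are one axial and one equatorial in each chair.
Chair I (ethyl axial, fluoro equatorial): E = 1.80 kcal/mol.
Chair II (ethyl equatorial, fluoro axial): E = 0.20 kcal/mol.
Chair II is the more stable (lower-energy) conformer, and in that chair the ethyl group is equatorial.

equatorial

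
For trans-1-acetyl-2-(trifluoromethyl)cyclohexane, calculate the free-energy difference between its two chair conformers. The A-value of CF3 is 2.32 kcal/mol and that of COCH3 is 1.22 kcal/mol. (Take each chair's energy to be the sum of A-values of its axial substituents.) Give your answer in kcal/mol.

C1 and C2 have opposite parity, so for the trans isomer the two substituents are e,e in one chair and a,a in the other.
Chair I (trifluoromethyl axial, acetyl axial): E = 3.54 kcal/mol.
Chair II (trifluoromethyl equatorial, acetyl equatorial): E = 0.00 kcal/mol.
ΔE = 3.54 − 0.00 = 3.54 kcal/mol; chair II is more stable.

3.54 kcal/mol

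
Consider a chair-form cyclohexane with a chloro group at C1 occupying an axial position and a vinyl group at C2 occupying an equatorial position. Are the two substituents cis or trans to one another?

C1 and C2 have opposite parity, so their axial bonds point in opposite directions.
With opposite-parity carbons, two substituents on the same face are one axial and one equatorial; opposite faces give both axial or both equatorial.
Here the groups are axial/equatorial → same face → cis.

cis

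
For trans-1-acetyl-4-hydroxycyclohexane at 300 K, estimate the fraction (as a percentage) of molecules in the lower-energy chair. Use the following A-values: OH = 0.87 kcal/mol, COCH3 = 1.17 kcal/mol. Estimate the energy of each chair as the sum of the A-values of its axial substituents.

C1 and C4 have opposite parity, so for the trans isomer the two substituents are e,e in one chair and a,a in the other.
Chair I (hydroxyl axial, acetyl axial): E = 2.04 kcal/mol; chair II (hydroxyl equatorial, acetyl equatorial): E = 0.00 kcal/mol.
ΔG = 2.04 kcal/mol between the two chairs.
K = exp(ΔG/RT) with R = 1.987×10⁻³ kcal mol⁻¹ K⁻¹ and T = 300 K gives K ≈ 30.6.
Fraction in the lower-energy chair = K/(K+1) = 96.8%.

96.8%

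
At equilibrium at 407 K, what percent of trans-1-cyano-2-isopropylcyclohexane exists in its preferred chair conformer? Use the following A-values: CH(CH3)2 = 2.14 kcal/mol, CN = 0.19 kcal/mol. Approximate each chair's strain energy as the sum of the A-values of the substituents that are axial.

C1 and C2 have opposite parity, so for the trans isomer the two substituents are e,e in one chair and a,a in the other.
Chair I (isopropyl axial, cyano axial): E = 2.33 kcal/mol; chair II (isopropyl equatorial, cyano equatorial): E = 0.00 kcal/mol.
ΔG = 2.33 kcal/mol between the two chairs.
K = exp(ΔG/RT) with R = 1.987×10⁻³ kcal mol⁻¹ K⁻¹ and T = 407 K gives K ≈ 17.8.
Fraction in the lower-energy chair = K/(K+1) = 94.7%.

94.7%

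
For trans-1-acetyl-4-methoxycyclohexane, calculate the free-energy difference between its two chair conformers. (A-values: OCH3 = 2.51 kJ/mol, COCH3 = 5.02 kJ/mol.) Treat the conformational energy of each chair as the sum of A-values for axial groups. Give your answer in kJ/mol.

C1 and C4 have opposite parity, so for the trans isomer the two substituents are e,e in one chair and a,a in the other.
Chair I (methoxy axial, acetyl axial): E = 7.53 kJ/mol.
Chair II (methoxy equatorial, acetyl equatorial): E = 0.00 kJ/mol.
ΔE = 7.53 − 0.00 = 7.53 kJ/mol; chair II is more stable.

7.53 kJ/mol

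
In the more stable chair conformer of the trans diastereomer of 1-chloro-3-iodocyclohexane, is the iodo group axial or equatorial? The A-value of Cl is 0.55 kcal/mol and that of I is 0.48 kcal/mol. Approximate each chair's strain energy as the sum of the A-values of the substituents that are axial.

C1 and C3 have the same parity, so for the trans isomer the two substituents are one axial and one equatorial in each chair.
Chair I (chloro axial, iodo equatorial): E = 0.55 kcal/mol.
Chair II (chloro equatorial, iodo axial): E = 0.48 kcal/mol.
Chair II is the more stable (lower-energy) conformer, and in that chair the iodo group is axial.

axial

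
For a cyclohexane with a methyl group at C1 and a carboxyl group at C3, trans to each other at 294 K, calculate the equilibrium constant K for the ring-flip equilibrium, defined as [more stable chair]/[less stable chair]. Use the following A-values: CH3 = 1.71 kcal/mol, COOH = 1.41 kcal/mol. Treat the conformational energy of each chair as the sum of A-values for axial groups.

K ≈ 1.67

C1 and C3 have the same parity, so for the trans isomer the two substituents are one axial and one equatorial in each chair.
Chair I (methyl axial, carboxyl equatorial): E = 1.71 kcal/mol; chair II (methyl equatorial, carboxyl axial): E = 1.41 kcal/mol.
ΔG = 0.30 kcal/mol between the two chairs.
K = exp(ΔG/RT) with R = 1.987×10⁻³ kcal mol⁻¹ K⁻¹ and T = 294 K gives K ≈ 1.67.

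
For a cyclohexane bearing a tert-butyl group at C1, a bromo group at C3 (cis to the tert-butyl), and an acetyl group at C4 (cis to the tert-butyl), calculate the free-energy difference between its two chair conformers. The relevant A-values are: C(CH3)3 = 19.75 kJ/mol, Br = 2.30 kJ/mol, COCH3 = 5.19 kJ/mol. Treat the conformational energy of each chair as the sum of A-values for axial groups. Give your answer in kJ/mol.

Chair I (tert-butyl axial, bromo axial, acetyl equatorial): E = 22.05 kJ/mol.
Chair II (tert-butyl equatorial, bromo equatorial, acetyl axial): E = 5.19 kJ/mol.
ΔE = 22.05 − 5.19 = 16.86 kJ/mol; chair II is more stable.

16.86 kJ/mol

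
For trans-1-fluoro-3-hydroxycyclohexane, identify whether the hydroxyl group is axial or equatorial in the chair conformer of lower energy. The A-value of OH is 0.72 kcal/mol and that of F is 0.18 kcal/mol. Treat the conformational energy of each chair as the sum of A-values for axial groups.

equatorial

C1 and C3 have the same parity, so for the trans isomer the two substituents are one axial and one equatorial in each chair.
Chair I (hydroxyl axial, fluoro equatorial): E = 0.72 kcal/mol.
Chair II (hydroxyl equatorial, fluoro axial): E = 0.18 kcal/mol.
Chair II is the more stable (lower-energy) conformer, and in that chair the hydroxyl group is equatorial.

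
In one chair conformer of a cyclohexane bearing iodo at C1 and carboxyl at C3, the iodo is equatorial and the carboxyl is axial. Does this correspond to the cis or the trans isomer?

C1 and C3 have the same parity, so their axial bonds point in the same direction.
With same-parity carbons, two substituents on the same face are both axial or both equatorial; opposite faces give one of each.
Here the groups are equatorial/axial → opposite face → trans.

trans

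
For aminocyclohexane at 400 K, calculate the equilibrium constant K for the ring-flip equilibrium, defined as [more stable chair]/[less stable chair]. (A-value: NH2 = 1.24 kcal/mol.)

K ≈ 4.76

One chair has the amino group axial (E = 1.24 kcal/mol) and the other has it equatorial (E = 0).
ΔG = 1.24 kcal/mol between the two chairs.
K = exp(ΔG/RT) with R = 1.987×10⁻³ kcal mol⁻¹ K⁻¹ and T = 400 K gives K ≈ 4.76.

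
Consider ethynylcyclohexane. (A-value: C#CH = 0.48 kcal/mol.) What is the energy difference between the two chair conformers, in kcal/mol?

A monosubstituted cyclohexane has one chair with the ethynyl group axial (E = A = 0.48 kcal/mol) and one with it equatorial (E = 0).
ΔE = 0.48 − 0 = 0.48 kcal/mol.

0.48 kcal/mol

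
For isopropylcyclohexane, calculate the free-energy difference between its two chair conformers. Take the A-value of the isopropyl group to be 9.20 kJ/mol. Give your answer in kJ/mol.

9.20 kJ/mol

A monosubstituted cyclohexane has one chair with the isopropyl group axial (E = A = 9.20 kJ/mol) and one with it equatorial (E = 0).
ΔE = 9.20 − 0 = 9.20 kJ/mol.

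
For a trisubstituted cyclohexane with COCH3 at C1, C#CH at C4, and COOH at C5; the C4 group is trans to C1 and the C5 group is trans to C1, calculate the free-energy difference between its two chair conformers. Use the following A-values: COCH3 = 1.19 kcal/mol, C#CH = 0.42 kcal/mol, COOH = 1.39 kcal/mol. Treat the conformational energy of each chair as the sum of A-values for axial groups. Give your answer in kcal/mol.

Chair I (acetyl axial, ethynyl axial, carboxyl equatorial): E = 1.61 kcal/mol.
Chair II (acetyl equatorial, ethynyl equatorial, carboxyl axial): E = 1.39 kcal/mol.
ΔE = 1.61 − 1.39 = 0.22 kcal/mol; chair II is more stable.

0.22 kcal/mol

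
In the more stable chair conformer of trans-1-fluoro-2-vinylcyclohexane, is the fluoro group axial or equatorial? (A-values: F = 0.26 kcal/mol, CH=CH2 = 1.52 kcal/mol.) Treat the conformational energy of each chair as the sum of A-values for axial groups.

equatorial

C1 and C2 have opposite parity, so for the trans isomer the two substituents are e,e in one chair and a,a in the other.
Chair I (fluoro axial, vinyl axial): E = 1.78 kcal/mol.
Chair II (fluoro equatorial, vinyl equatorial): E = 0.00 kcal/mol.
Chair II is the more stable (lower-energy) conformer, and in that chair the fluoro group is equatorial.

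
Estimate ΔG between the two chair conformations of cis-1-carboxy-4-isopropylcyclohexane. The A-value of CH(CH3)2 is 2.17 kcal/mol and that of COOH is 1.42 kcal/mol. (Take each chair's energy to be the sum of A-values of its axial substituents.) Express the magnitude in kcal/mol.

0.75 kcal/mol

C1 and C4 have opposite parity, so for the cis isomer the two substituents are one axial and one equatorial in each chair.
Chair I (isopropyl axial, carboxyl equatorial): E = 2.17 kcal/mol.
Chair II (isopropyl equatorial, carboxyl axial): E = 1.42 kcal/mol.
ΔE = 2.17 − 1.42 = 0.75 kcal/mol; chair II is more stable.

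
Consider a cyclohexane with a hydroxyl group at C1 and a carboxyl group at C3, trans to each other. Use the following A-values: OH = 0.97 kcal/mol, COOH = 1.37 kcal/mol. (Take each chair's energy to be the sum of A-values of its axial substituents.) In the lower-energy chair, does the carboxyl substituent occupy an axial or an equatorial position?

C1 and C3 have the same parity, so for the trans isomer the two substituents are one axial and one equatorial in each chair.
Chair I (hydroxyl axial, carboxyl equatorial): E = 0.97 kcal/mol.
Chair II (hydroxyl equatorial, carboxyl axial): E = 1.37 kcal/mol.
Chair I is the more stable (lower-energy) conformer, and in that chair the carboxyl group is equatorial.

equatorial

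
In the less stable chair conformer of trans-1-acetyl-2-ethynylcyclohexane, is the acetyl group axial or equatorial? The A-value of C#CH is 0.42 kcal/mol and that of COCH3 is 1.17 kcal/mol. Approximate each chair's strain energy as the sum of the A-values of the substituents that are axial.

C1 and C2 have opposite parity, so for the trans isomer the two substituents are e,e in one chair and a,a in the other.
Chair I (ethynyl axial, acetyl axial): E = 1.59 kcal/mol.
Chair II (ethynyl equatorial, acetyl equatorial): E = 0.00 kcal/mol.
Chair I is the less stable (higher-energy) conformer, and in that chair the acetyl group is axial.

axial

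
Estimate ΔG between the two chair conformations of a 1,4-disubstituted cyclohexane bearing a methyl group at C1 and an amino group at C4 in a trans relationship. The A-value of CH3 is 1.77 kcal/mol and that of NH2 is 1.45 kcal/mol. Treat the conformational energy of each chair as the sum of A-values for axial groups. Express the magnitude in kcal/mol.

C1 and C4 have opposite parity, so for the trans isomer the two substituents are e,e in one chair and a,a in the other.
Chair I (methyl axial, amino axial): E = 3.22 kcal/mol.
Chair II (methyl equatorial, amino equatorial): E = 0.00 kcal/mol.
ΔE = 3.22 − 0.00 = 3.22 kcal/mol; chair II is more stable.

3.22 kcal/mol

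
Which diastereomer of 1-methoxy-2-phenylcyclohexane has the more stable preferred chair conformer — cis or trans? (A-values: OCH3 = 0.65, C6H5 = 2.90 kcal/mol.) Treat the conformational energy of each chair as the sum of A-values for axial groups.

trans

At 1,2 positions (parity opposite): cis → (a,e or e,a); trans → (e,e or a,a).
Best chair for cis: E = 0.65 kcal/mol; best chair for trans: E = 0.00 kcal/mol.
The trans isomer is lower by 0.65 kcal/mol.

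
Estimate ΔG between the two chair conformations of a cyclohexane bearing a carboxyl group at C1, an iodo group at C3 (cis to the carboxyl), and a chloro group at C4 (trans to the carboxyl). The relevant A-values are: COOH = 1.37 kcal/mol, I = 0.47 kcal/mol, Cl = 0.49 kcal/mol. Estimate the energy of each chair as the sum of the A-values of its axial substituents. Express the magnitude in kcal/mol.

Chair I (carboxyl axial, iodo axial, chloro axial): E = 2.33 kcal/mol.
Chair II (carboxyl equatorial, iodo equatorial, chloro equatorial): E = 0.00 kcal/mol.
ΔE = 2.33 − 0.00 = 2.33 kcal/mol; chair II is more stable.

2.33 kcal/mol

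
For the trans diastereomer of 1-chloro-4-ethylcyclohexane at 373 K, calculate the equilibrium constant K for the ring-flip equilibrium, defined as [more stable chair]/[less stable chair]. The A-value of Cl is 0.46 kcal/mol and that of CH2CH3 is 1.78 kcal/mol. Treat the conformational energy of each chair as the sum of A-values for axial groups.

K ≈ 20.5

C1 and C4 have opposite parity, so for the trans isomer the two substituents are e,e in one chair and a,a in the other.
Chair I (chloro axial, ethyl axial): E = 2.24 kcal/mol; chair II (chloro equatorial, ethyl equatorial): E = 0.00 kcal/mol.
ΔG = 2.24 kcal/mol between the two chairs.
K = exp(ΔG/RT) with R = 1.987×10⁻³ kcal mol⁻¹ K⁻¹ and T = 373 K gives K ≈ 20.5.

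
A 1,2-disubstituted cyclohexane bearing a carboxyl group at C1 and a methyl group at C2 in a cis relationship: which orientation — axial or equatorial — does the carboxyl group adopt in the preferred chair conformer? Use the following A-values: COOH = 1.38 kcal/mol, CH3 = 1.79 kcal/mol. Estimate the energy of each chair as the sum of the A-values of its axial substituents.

axial

C1 and C2 have opposite parity, so for the cis isomer the two substituents are one axial and one equatorial in each chair.
Chair I (carboxyl axial, methyl equatorial): E = 1.38 kcal/mol.
Chair II (carboxyl equatorial, methyl axial): E = 1.79 kcal/mol.
Chair I is the more stable (lower-energy) conformer, and in that chair the carboxyl group is axial.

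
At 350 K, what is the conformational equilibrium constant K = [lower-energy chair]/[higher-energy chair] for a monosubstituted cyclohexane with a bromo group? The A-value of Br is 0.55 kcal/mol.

One chair has the bromo group axial (E = 0.55 kcal/mol) and the other has it equatorial (E = 0).
ΔG = 0.55 kcal/mol between the two chairs.
K = exp(ΔG/RT) with R = 1.987×10⁻³ kcal mol⁻¹ K⁻¹ and T = 350 K gives K ≈ 2.21.

K ≈ 2.21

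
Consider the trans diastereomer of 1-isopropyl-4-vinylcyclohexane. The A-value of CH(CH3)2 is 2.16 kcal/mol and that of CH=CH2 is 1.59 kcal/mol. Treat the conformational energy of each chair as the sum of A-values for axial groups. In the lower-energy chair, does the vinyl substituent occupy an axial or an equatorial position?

equatorial

C1 and C4 have opposite parity, so for the trans isomer the two substituents are e,e in one chair and a,a in the other.
Chair I (isopropyl axial, vinyl axial): E = 3.75 kcal/mol.
Chair II (isopropyl equatorial, vinyl equatorial): E = 0.00 kcal/mol.
Chair II is the more stable (lower-energy) conformer, and in that chair the vinyl group is equatorial.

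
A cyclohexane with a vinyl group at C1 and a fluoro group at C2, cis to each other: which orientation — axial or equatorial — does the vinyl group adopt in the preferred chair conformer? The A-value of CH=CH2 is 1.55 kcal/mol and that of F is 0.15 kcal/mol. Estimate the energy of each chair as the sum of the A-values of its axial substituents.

C1 and C2 have opposite parity, so for the cis isomer the two substituents are one axial and one equatorial in each chair.
Chair I (vinyl axial, fluoro equatorial): E = 1.55 kcal/mol.
Chair II (vinyl equatorial, fluoro axial): E = 0.15 kcal/mol.
Chair II is the more stable (lower-energy) conformer, and in that chair the vinyl group is equatorial.

equatorial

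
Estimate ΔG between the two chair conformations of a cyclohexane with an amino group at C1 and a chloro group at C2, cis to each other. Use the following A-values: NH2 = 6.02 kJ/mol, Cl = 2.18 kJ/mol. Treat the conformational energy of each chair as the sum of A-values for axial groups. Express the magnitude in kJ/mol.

3.84 kJ/mol

C1 and C2 have opposite parity, so for the cis isomer the two substituents are one axial and one equatorial in each chair.
Chair I (amino axial, chloro equatorial): E = 6.02 kJ/mol.
Chair II (amino equatorial, chloro axial): E = 2.18 kJ/mol.
ΔE = 6.02 − 2.18 = 3.84 kJ/mol; chair II is more stable.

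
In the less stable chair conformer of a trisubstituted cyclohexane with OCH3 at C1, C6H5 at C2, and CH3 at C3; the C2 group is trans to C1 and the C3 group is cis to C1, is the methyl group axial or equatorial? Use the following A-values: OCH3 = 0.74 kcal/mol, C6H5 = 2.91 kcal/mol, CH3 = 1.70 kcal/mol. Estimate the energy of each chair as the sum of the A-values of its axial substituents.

Chair I (methoxy axial, phenyl axial, methyl axial): E = 5.35 kcal/mol.
Chair II (methoxy equatorial, phenyl equatorial, methyl equatorial): E = 0.00 kcal/mol.
Chair I is the less stable (higher-energy) conformer, and in that chair the methyl group is axial.

axial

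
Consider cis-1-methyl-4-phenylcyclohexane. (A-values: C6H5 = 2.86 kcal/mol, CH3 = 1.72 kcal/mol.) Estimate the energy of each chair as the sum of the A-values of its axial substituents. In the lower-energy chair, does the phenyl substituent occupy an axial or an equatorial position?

equatorial

C1 and C4 have opposite parity, so for the cis isomer the two substituents are one axial and one equatorial in each chair.
Chair I (phenyl axial, methyl equatorial): E = 2.86 kcal/mol.
Chair II (phenyl equatorial, methyl axial): E = 1.72 kcal/mol.
Chair II is the more stable (lower-energy) conformer, and in that chair the phenyl group is equatorial.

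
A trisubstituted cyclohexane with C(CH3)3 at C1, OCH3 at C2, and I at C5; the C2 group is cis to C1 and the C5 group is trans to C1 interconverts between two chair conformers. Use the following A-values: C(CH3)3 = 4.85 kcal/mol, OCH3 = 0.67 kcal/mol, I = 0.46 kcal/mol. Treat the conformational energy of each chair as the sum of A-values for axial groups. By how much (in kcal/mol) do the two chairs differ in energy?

Chair I (tert-butyl axial, methoxy equatorial, iodo equatorial): E = 4.85 kcal/mol.
Chair II (tert-butyl equatorial, methoxy axial, iodo axial): E = 1.13 kcal/mol.
ΔE = 4.85 − 1.13 = 3.72 kcal/mol; chair II is more stable.

3.72 kcal/mol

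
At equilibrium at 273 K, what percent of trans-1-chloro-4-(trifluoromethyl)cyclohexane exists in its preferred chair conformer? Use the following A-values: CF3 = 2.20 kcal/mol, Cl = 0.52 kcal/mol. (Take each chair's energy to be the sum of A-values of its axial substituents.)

C1 and C4 have opposite parity, so for the trans isomer the two substituents are e,e in one chair and a,a in the other.
Chair I (trifluoromethyl axial, chloro axial): E = 2.72 kcal/mol; chair II (trifluoromethyl equatorial, chloro equatorial): E = 0.00 kcal/mol.
ΔG = 2.72 kcal/mol between the two chairs.
K = exp(ΔG/RT) with R = 1.987×10⁻³ kcal mol⁻¹ K⁻¹ and T = 273 K gives K ≈ 151.
Fraction in the lower-energy chair = K/(K+1) = 99.3%.

99.3%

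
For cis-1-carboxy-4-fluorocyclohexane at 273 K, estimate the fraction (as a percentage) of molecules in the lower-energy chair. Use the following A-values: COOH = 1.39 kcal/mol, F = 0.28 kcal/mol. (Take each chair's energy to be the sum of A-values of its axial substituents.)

88.6%

C1 and C4 have opposite parity, so for the cis isomer the two substituents are one axial and one equatorial in each chair.
Chair I (carboxyl axial, fluoro equatorial): E = 1.39 kcal/mol; chair II (carboxyl equatorial, fluoro axial): E = 0.28 kcal/mol.
ΔG = 1.11 kcal/mol between the two chairs.
K = exp(ΔG/RT) with R = 1.987×10⁻³ kcal mol⁻¹ K⁻¹ and T = 273 K gives K ≈ 7.74.
Fraction in the lower-energy chair = K/(K+1) = 88.6%.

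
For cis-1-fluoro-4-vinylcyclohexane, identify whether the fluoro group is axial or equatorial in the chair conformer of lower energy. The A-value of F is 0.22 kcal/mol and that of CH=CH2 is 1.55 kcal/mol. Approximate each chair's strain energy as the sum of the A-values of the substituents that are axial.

axial

C1 and C4 have opposite parity, so for the cis isomer the two substituents are one axial and one equatorial in each chair.
Chair I (fluoro axial, vinyl equatorial): E = 0.22 kcal/mol.
Chair II (fluoro equatorial, vinyl axial): E = 1.55 kcal/mol.
Chair I is the more stable (lower-energy) conformer, and in that chair the fluoro group is axial.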